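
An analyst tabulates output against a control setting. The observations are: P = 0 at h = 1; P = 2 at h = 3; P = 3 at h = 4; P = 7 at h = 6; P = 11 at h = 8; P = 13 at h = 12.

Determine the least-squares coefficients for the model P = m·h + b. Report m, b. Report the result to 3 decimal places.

m = 1.293, b = -1.328

Forming MᵀM = [[270, 34]; [34, 6]] and MᵀP = [304, 36]ᵀ gives MᵀM·[m, b]ᵀ = MᵀP.
Determinant 270·6 − 34² = 464.
m = (304·6 − 34·36)/464 = 75/58; b = (270·36 − 34·304)/464 = -77/58.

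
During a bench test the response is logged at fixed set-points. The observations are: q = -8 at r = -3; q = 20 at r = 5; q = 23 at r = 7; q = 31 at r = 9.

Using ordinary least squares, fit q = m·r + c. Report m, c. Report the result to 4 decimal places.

Setting ∂/∂m … = 0 gives: 164·m + 18·c = 564;  18·m + 4·c = 66.
Δ = 164·4 − 18² = 332.
m = (564·4 − 18·66)/332 = 267/83; c = (164·66 − 18·564)/332 = 168/83.

m = 3.2169, c = 2.0241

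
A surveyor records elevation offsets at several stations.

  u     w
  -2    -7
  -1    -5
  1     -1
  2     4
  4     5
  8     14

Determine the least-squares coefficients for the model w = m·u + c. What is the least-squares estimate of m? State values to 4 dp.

m = 2.0909

Sums needed: Σu·u = 90, Σu = 12, Σ1 = 6.
And Σu·w = 158, Σw = 10.
Δ = 90·6 − 12² = 396.
m = (158·6 − 12·10)/396 = 23/11; c = (90·10 − 12·158)/396 = -83/33.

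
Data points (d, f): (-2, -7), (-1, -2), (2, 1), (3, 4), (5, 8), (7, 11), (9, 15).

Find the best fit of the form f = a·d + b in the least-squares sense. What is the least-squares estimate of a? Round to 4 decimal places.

a = 1.8827

Setting ∂/∂a … = 0 gives: 173·a + 23·b = 282;  23·a + 7·b = 30.
(Σd·d = 173, Σd = 23, Σ1 = 7, Σd·f = 282, Σf = 30.)
Δ = 173·7 − 23² = 682.
a = (282·7 − 23·30)/682 = 642/341; b = (173·30 − 23·282)/682 = -648/341.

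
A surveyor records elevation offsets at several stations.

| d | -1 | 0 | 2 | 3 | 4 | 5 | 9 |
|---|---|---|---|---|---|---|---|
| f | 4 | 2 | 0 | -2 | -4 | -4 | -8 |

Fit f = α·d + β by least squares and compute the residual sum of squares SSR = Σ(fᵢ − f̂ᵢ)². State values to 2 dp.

SSR = 3.02

Setting ∂/∂α … = 0 gives: 136·α + 22·β = -118;  22·α + 7·β = -12.
Determinant 136·7 − 22² = 468.
α = ((-118)·7 − 22·(-12))/468 = -281/234; β = (136·(-12) − 22·(-118))/468 = 241/117.
Residuals: 173/234, -7/117, 40/117, -107/234, -49/39, -1/18, 175/234; SSR = 353/117.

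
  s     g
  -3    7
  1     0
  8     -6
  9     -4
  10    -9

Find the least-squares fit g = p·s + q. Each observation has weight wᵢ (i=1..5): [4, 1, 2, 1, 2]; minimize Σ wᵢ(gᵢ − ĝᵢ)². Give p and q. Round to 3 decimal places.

p = -1.137, q = 3.265

Entries of MᵀWM: Σwᵢ·s·s = 446, Σwᵢ·s = 34, Σwᵢ·1 = 10.
And Σwᵢ·s·g = -396, Σwᵢ·g = -6.
So MᵀWM·[p, q]ᵀ = MᵀWg: [[446, 34]; [34, 10]]·[p, q]ᵀ = [-396, -6]ᵀ.
det = 446·10 − 34² = 3304.
p = ((-396)·10 − 34·(-6))/3304 = -939/826; q = (446·(-6) − 34·(-396))/3304 = 2697/826.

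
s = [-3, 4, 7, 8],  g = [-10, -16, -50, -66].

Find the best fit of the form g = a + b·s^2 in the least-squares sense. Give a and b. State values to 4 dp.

The normal system XᵀX·[a, b]ᵀ = Xᵀg is [[4, 138]; [138, 6834]]·[a, b]ᵀ = [-142, -7020]ᵀ.
Determinant 4·6834 − 138² = 8292.
a = ((-142)·6834 − 138·(-7020))/8292 = -139/691; b = (4·(-7020) − 138·(-142))/8292 = -707/691.

a = -0.2012, b = -1.0232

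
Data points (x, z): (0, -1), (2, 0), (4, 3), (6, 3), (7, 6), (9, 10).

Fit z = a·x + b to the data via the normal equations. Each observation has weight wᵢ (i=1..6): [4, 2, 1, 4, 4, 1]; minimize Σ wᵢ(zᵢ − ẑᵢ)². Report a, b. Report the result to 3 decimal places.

a = 1.003, b = -1.515

The normal equations are: 445·a + 69·b = 342;  69·a + 16·b = 45.
Determinant 445·16 − 69² = 2359.
a = (342·16 − 69·45)/2359 = 2367/2359; b = (445·45 − 69·342)/2359 = -3573/2359.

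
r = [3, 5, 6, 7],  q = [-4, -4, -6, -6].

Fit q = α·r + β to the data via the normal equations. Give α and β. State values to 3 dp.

α = -0.571, β = -2.000

Forming MᵀM = [[119, 21]; [21, 4]] and Mᵀq = [-110, -20]ᵀ gives MᵀM·[α, β]ᵀ = Mᵀq.
Determinant 119·4 − 21² = 35.
α = ((-110)·4 − 21·(-20))/35 = -4/7; β = (119·(-20) − 21·(-110))/35 = -2.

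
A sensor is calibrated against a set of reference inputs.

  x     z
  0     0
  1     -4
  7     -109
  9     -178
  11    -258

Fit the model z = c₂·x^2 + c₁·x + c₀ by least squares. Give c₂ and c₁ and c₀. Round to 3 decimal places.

c₂ = -1.949, c₁ = -2.075, c₀ = 0.055

The normal equations are: 23604·c₂ + 2404·c₁ + 252·c₀ = -50981;  2404·c₂ + 252·c₁ + 28·c₀ = -5207;  252·c₂ + 28·c₁ + 5·c₀ = -549.
(Σx^2·x^2 = 23604, Σx^2·x = 2404, Σx^2 = 252, Σx·x = 252, Σx = 28, Σ1 = 5, Σx^2·z = -50981, Σx·z = -5207, Σz = -549.)
Row-reducing yields c₂ = -1875/962, c₁ = -67879/32708, c₀ = 446/8177.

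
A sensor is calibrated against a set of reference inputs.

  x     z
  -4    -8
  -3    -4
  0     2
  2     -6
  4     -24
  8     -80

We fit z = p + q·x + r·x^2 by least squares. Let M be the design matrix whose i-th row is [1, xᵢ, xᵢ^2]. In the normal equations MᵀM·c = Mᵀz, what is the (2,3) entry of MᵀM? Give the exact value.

493

Row 2 ↔ basis x, column 3 ↔ basis x^2, so (MᵀM)_{2,3} = Σᵢ (x)·(x^2) = (-4)·(16) + (-3)·(9) + (0)·(0) + (2)·(4) + (4)·(16) + (8)·(64) = 493.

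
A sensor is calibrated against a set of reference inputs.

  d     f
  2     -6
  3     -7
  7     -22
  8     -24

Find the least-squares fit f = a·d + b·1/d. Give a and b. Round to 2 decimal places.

Setting ∂/∂a … = 0 gives: 126·a + 4·b = -379;  4·a + (11209/28224)·b = -241/21.
(Σd·d = 126, Σd·1/d = 4, Σ1/d·1/d = 11209/28224, Σd·f = -379, Σ1/d·f = -241/21.)
Δ = 126·(11209/28224) − 4² = 7625/224.
a = ((-379)·(11209/28224) − 4·(-241/21))/(7625/224) = -590519/192150; b = (126·(-241/21) − 4·(-379))/(7625/224) = 3136/1525.

a = -3.07, b = 2.06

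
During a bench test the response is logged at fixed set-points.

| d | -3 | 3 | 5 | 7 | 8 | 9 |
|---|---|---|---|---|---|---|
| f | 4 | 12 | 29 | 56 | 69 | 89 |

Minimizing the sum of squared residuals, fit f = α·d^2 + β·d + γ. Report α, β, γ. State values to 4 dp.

α = 0.9583, β = 1.2613, γ = -0.7844

The normal equations are: 13845·α + 1709·β + 237·γ = 15238;  1709·α + 237·β + 29·γ = 1914;  237·α + 29·β + 6·γ = 259.
Solving the 3×3 system (Gaussian elimination) gives α = 7983/8330, β = 1501/1190, γ = -3267/4165.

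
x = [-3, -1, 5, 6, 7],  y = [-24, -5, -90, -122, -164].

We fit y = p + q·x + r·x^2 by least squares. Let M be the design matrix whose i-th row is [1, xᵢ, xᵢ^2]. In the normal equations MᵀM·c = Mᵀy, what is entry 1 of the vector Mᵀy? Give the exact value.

-405

Entry 1 ↔ basis 1, so (Mᵀy)_{1} = Σᵢ yᵢ = (1)·(-24) + (1)·(-5) + (1)·(-90) + (1)·(-122) + (1)·(-164) = -405.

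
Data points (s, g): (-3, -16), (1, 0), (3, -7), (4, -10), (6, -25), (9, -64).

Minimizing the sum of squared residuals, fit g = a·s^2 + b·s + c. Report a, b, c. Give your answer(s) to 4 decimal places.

Forming MᵀM = [[8276, 1010, 152]; [1010, 152, 20]; [152, 20, 6]] and Mᵀg = [-6451, -739, -122]ᵀ gives MᵀM·[a, b, c]ᵀ = Mᵀg.
Solving the 3×3 system (Gaussian elimination) gives a = -59737/62142, b = 110341/62142, c = -19670/10357.

a = -0.9613, b = 1.7756, c = -1.8992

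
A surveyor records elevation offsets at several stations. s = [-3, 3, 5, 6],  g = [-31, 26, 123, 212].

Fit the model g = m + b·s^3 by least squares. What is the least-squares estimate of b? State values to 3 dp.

b = 0.997

Normal-equation sums: Σ1 = 4, Σs^3 = 341, Σs^3·s^3 = 63739.
And Σg = 330, Σs^3·g = 62706.
AᵀA·[m, b]ᵀ = Aᵀg becomes [[4, 341]; [341, 63739]]·[m, b]ᵀ = [330, 62706]ᵀ.
Eliminating b: 63739·(row 1) − 341·(row 2) gives 138675·m = 63739·330 − 341·62706 = -348876, so m = -116292/46225.
Then b = (62706 − 341·(-116292/46225))/63739 = 46098/46225.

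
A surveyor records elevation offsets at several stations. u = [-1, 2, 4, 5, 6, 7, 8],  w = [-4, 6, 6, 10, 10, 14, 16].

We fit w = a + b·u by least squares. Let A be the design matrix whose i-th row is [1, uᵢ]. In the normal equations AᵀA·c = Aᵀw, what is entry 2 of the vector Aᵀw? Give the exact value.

376

Entry 2 ↔ basis u, so (Aᵀw)_{2} = Σᵢ (u)·wᵢ = (-1)·(-4) + (2)·(6) + (4)·(6) + (5)·(10) + (6)·(10) + (7)·(14) + (8)·(16) = 376.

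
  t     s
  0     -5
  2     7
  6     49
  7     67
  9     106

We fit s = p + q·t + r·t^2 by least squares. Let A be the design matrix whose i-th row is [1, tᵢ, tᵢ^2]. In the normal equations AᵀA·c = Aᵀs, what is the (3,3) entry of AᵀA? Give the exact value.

Row 3 ↔ basis t^2, column 3 ↔ basis t^2, so (AᵀA)_{3,3} = Σᵢ (t^2)·(t^2) = (0)·(0) + (4)·(4) + (36)·(36) + (49)·(49) + (81)·(81) = 10274.

10274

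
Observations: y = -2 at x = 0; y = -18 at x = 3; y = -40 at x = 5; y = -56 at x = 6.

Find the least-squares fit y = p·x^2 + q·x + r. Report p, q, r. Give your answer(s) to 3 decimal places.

Compute the Gram sums: Σx^2·x^2 = 2002, Σx^2·x = 368, Σx^2 = 70, Σx·x = 70, Σx = 14, Σ1 = 4.
Moment sums: Σx^2·y = -3178, Σx·y = -590, Σy = -116.
Row-reducing yields p = -41/33, q = -49/33, r = -68/33.

p = -1.242, q = -1.485, r = -2.061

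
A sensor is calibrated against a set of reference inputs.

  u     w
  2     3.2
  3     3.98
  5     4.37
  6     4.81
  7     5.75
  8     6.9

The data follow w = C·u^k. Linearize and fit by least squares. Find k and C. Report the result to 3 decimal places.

With ln wᵢ as the transformed response and ln uᵢ as the regressor:
Σln u = 9.2183, Σ(ln u)² = 15.5987, Σln w = 9.2706, Σln u·ln w = 14.9319.
Equations: 15.5987·k + 9.2183·ln C = 14.9319;  9.2183·k + 6·ln C = 9.2706.
Slope k = (n·Σln u·ln w − Σln u·Σln w)/(n·Σ(ln u)² − (Σln u)²) = (6·14.9319 − 9.2183·9.2706)/8.6152 = 0.47958; ln C = (Σln w − k·Σln u)/n = 0.80828, so C = exp(0.80828) = 2.24404.

k = 0.480, C = 2.244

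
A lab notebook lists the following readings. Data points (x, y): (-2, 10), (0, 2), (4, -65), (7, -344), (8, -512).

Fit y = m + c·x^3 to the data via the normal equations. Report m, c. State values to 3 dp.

m = 1.058, c = -1.004

Sums needed: Σ1 = 5, Σx^3 = 911, Σx^3·x^3 = 383953.
Right-hand side: Σy = -909, Σx^3·y = -384376.
So AᵀA·[m, c]ᵀ = Aᵀy: [[5, 911]; [911, 383953]]·[m, c]ᵀ = [-909, -384376]ᵀ.
Eliminating c: 383953·(row 1) − 911·(row 2) gives 1089844·m = 383953·(-909) − 911·(-384376) = 1153259, so m = 1153259/1089844.
Then c = ((-384376) − 911·(1153259/1089844))/383953 = -1093781/1089844.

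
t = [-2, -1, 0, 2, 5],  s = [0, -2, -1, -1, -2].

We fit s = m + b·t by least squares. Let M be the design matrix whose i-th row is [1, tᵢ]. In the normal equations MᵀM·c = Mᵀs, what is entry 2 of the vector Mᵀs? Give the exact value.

Entry 2 ↔ basis t, so (Mᵀs)_{2} = Σᵢ (t)·sᵢ = (-2)·(0) + (-1)·(-2) + (0)·(-1) + (2)·(-1) + (5)·(-2) = -10.

-10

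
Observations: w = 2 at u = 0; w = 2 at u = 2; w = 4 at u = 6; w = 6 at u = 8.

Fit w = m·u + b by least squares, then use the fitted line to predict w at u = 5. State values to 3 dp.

ŵ = 4.000

Entries of MᵀM: Σu·u = 104, Σu = 16, Σ1 = 4.
Moment sums: Σu·w = 76, Σw = 14.
So MᵀM·[m, b]ᵀ = Mᵀw: [[104, 16]; [16, 4]]·[m, b]ᵀ = [76, 14]ᵀ.
Determinant 104·4 − 16² = 160.
m = (76·4 − 16·14)/160 = 1/2; b = (104·14 − 16·76)/160 = 3/2.
At u = 5: ŵ = (1/2)·(5) + (3/2)·(1) = 4.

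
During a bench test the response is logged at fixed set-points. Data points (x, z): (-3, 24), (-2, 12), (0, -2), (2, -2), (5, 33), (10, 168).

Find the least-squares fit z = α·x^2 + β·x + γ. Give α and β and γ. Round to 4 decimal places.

α = 2.0111, β = -3.0340, γ = -2.6940

The normal system MᵀM·[α, β, γ]ᵀ = Mᵀz is [[10738, 1098, 142]; [1098, 142, 12]; [142, 12, 6]]·[α, β, γ]ᵀ = [17881, 1745, 233]ᵀ.
Inverting the 3×3 Gram matrix, [α, β, γ]ᵀ = [627241/311894, -43013/14177, -420124/155947]ᵀ.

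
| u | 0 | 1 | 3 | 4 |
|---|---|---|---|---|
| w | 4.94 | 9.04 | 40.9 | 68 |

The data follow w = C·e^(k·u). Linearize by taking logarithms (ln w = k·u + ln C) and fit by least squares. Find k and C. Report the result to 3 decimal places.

k = 0.675, C = 4.863

Linearized form: ln w = k·u + ln C. From the 4 transformed points,
Σu = 8.0000, Σ(u)² = 26.0000, Σln w = 11.7297, Σu·ln w = 30.2131.
Equations: 26.0000·k + 8.0000·ln C = 30.2131;  8.0000·k + 4·ln C = 11.7297.
Δ = 26.0000·4 − (8.0000)² = 40.0000; k = (30.2131·4 − 8.0000·11.7297)/40.0000 = 0.67538, ln C = (26.0000·11.7297 − 8.0000·30.2131)/40.0000 = 1.58166, so C = exp(1.58166) = 4.86304.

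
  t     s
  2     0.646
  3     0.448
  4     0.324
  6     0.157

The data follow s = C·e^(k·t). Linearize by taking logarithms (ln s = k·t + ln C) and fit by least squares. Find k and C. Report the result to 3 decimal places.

k = -0.352, C = 1.304

Taking logs, ln s = k·t + ln C, so regress ln s on t.
Sums: Σt = 15.0000, Σ(t)² = 65.0000, Σln s = -4.2184, Σt·ln s = -18.8999.
Normal system: [[65.0000, 15.0000]; [15.0000, 4]]·[k, ln C]ᵀ = [-18.8999, -4.2184]ᵀ.
Slope k = (n·Σt·ln s − Σt·Σln s)/(n·Σ(t)² − (Σt)²) = (4·-18.8999 − 15.0000·-4.2184)/35.0000 = -0.35209; ln C = (Σln s − k·Σt)/n = 0.26571, so C = exp(0.26571) = 1.30436.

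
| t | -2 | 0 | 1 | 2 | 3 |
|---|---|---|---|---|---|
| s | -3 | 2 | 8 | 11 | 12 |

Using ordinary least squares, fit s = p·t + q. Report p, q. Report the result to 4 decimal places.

AᵀA·[p, q]ᵀ = Aᵀs reads: 18·p + 4·q = 72;  4·p + 5·q = 30.
Eliminating q: 5·(row 1) − 4·(row 2) gives 74·p = 5·72 − 4·30 = 240, so p = 120/37.
Then q = (30 − 4·(120/37))/5 = 126/37.

p = 3.2432, q = 3.4054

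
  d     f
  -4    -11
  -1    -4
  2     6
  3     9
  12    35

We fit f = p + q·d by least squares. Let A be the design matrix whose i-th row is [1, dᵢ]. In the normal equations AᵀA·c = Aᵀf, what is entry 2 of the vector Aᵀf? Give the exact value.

Entry 2 ↔ basis d, so (Aᵀf)_{2} = Σᵢ (d)·fᵢ = (-4)·(-11) + (-1)·(-4) + (2)·(6) + (3)·(9) + (12)·(35) = 507.

507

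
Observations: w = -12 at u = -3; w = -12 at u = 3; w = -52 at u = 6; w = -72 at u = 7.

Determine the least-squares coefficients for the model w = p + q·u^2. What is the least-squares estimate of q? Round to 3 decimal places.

q = -1.496

With design matrix X, XᵀX = [[4, 103]; [103, 3859]] and Xᵀw = [-148, -5616]ᵀ.
det = 4·3859 − 103² = 4827.
p = ((-148)·3859 − 103·(-5616))/4827 = 7316/4827; q = (4·(-5616) − 103·(-148))/4827 = -7220/4827.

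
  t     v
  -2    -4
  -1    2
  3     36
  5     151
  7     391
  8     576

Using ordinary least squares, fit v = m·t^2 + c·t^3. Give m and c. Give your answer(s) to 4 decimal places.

Compute the Gram sums: Σt^2·t^2 = 7220, Σt^2·t^3 = 52910, Σt^3·t^3 = 396212.
And Σt^2·v = 60108, Σt^3·v = 448902.
So XᵀX·[m, c]ᵀ = Xᵀv: [[7220, 52910]; [52910, 396212]]·[m, c]ᵀ = [60108, 448902]ᵀ.
det = 7220·396212 − 52910² = 61182540.
m = (60108·396212 − 52910·448902)/61182540 = 5342173/5098545; c = (7220·448902 − 52910·60108)/61182540 = 1012636/1019709.

m = 1.0478, c = 0.9931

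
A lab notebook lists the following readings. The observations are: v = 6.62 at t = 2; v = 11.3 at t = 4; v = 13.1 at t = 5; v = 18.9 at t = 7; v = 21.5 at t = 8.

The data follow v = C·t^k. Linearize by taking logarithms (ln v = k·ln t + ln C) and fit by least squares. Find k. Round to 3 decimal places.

k = 0.846

Linearized form: ln v = k·ln t + ln C. From the 5 transformed points,
Sums: Σln t = 7.7142, Σ(ln t)² = 13.1032, Σln v = 12.8947, Σln t·ln v = 20.9112.
Normal system: [[13.1032, 7.7142]; [7.7142, 5]]·[k, ln C]ᵀ = [20.9112, 12.8947]ᵀ.
Solving (det = 6.0066): k = 0.84629, ln C = 1.27325.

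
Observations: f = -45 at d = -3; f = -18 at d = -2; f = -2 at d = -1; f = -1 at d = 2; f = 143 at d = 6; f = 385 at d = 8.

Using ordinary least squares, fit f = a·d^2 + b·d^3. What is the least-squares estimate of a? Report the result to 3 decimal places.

Normal-equation sums: Σd^2·d^2 = 5506, Σd^2·d^3 = 40300, Σd^3·d^3 = 309658.
And Σd^2·f = 29305, Σd^3·f = 229361.
Normal equations: [[5506, 40300]; [40300, 309658]]·[a, b]ᵀ = [29305, 229361]ᵀ.
Eliminating b: 309658·(row 1) − 40300·(row 2) gives 80886948·a = 309658·29305 − 40300·229361 = -168720610, so a = -84360305/40443474.
Then b = (229361 − 40300·(-84360305/40443474))/309658 = 40935083/40443474.

a = -2.086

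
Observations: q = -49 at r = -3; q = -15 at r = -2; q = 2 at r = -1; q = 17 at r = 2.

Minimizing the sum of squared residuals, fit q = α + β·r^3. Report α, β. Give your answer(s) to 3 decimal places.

α = 2.094, β = 1.906

Setting ∂/∂α … = 0 gives: 4·α + (-28)·β = -45;  (-28)·α + 858·β = 1577.
(Σ1 = 4, Σr^3 = -28, Σr^3·r^3 = 858, Σq = -45, Σr^3·q = 1577.)
Eliminating β: 858·(row 1) − (-28)·(row 2) gives 2648·α = 858·(-45) − (-28)·1577 = 5546, so α = 2773/1324.
Then β = (1577 − (-28)·(2773/1324))/858 = 631/331.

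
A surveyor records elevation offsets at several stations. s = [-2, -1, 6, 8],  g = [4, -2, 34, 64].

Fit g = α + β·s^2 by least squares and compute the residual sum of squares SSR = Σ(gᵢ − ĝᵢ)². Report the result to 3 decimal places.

SSR = 5.557

Setting ∂/∂α … = 0 gives: 4·α + 105·β = 100;  105·α + 5409·β = 5334.
Eliminating β: 5409·(row 1) − 105·(row 2) gives 10611·α = 5409·100 − 105·5334 = -19170, so α = -710/393.
Then β = (5334 − 105·(-710/393))/5409 = 1204/1179.
Residuals: 2030/1179, -1432/1179, -376/393, 530/1179; SSR = 728/131.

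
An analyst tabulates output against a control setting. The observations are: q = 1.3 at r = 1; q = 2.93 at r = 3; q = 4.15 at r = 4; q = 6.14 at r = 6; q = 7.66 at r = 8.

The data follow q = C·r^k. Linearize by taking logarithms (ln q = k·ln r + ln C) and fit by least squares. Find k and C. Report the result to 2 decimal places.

Let Y = ln q. Fitting Y = k·ln r + ln C by least squares:
Σln r = 6.3561, Σ(ln r)² = 10.6632, Σln q = 6.6113, Σln r·ln q = 10.6394.
Equations: 10.6632·k + 6.3561·ln C = 10.6394;  6.3561·k + 5·ln C = 6.6113.
Slope k = (n·Σln r·ln q − Σln r·Σln q)/(n·Σ(ln r)² − (Σln r)²) = (5·10.6394 − 6.3561·6.6113)/12.9161 = 0.86517; ln C = (Σln q − k·Σln r)/n = 0.22244, so C = exp(0.22244) = 1.24913.

k = 0.87, C = 1.25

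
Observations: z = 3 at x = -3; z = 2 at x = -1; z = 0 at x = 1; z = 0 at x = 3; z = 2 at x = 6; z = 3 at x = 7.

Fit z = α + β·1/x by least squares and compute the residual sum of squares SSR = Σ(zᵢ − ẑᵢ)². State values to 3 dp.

Setting ∂/∂α … = 0 gives: 6·α + (13/42)·β = 10;  (13/42)·α + (445/196)·β = -47/21.
(Σ1 = 6, Σ1/x = 13/42, Σ1/x·1/x = 445/196, Σz = 10, Σ1/x·z = -47/21.)
Eliminating β: (445/196)·(row 1) − (13/42)·(row 2) gives (23861/1764)·α = (445/196)·10 − (13/42)·(-47/21) = 1474/63, so α = 41272/23861.
Then β = ((-47/21) − (13/42)·(41272/23861))/(445/196) = -29148/23861.
Residuals: 20595/23861, -22698/23861, -12124/23861, -31556/23861, 11308/23861, 34475/23861; SSR = 142430/23861.

SSR = 5.969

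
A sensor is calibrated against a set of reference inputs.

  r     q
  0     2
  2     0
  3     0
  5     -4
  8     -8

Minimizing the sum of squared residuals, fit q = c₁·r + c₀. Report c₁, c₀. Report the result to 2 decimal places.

c₁ = -1.29, c₀ = 2.65

Setting ∂/∂c₁ … = 0 gives: 102·c₁ + 18·c₀ = -84;  18·c₁ + 5·c₀ = -10.
det = 102·5 − 18² = 186.
c₁ = ((-84)·5 − 18·(-10))/186 = -40/31; c₀ = (102·(-10) − 18·(-84))/186 = 82/31.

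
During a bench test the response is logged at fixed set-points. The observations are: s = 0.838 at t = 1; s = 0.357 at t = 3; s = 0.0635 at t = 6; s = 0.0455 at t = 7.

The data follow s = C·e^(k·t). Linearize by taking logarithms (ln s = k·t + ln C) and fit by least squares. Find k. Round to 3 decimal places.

Let Y = ln s. Fitting Y = k·t + ln C by least squares:
Σt = 17.0000, Σ(t)² = 95.0000, Σln s = -7.0535, Σt·ln s = -41.4374.
Equations: 95.0000·k + 17.0000·ln C = -41.4374;  17.0000·k + 4·ln C = -7.0535.
Solving (det = 91.0000): k = -0.50373, ln C = 0.37749.

k = -0.504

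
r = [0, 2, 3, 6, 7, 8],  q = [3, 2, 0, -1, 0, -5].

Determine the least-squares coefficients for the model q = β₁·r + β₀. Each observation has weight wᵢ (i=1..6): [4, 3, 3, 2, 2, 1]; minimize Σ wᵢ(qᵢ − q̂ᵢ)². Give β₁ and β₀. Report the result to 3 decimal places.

β₁ = -0.672, β₀ = 2.930

Normal-equation sums: Σwᵢ·r·r = 273, Σwᵢ·r = 49, Σwᵢ·1 = 15.
For XᵀWq: Σwᵢ·r·q = -40, Σwᵢ·q = 11.
Eliminating β₀: 15·(row 1) − 49·(row 2) gives 1694·β₁ = 15·(-40) − 49·11 = -1139, so β₁ = -1139/1694.
Then β₀ = (11 − 49·(-1139/1694))/15 = 709/242.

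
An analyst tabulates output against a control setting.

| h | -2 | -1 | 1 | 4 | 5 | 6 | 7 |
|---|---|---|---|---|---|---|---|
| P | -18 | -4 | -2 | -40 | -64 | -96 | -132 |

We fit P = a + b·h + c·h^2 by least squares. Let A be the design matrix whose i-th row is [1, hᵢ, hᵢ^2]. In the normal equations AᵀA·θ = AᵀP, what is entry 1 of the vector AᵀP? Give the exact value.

Entry 1 ↔ basis 1, so (AᵀP)_{1} = Σᵢ Pᵢ = (1)·(-18) + (1)·(-4) + (1)·(-2) + (1)·(-40) + (1)·(-64) + (1)·(-96) + (1)·(-132) = -356.

-356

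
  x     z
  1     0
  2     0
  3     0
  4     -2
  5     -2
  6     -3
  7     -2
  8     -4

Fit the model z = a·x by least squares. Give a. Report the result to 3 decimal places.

a = -0.402

Forming MᵀM = [[204]] and Mᵀz = [-82]ᵀ gives MᵀM·[a]ᵀ = Mᵀz.
a = (-82)/204 = -0.401961.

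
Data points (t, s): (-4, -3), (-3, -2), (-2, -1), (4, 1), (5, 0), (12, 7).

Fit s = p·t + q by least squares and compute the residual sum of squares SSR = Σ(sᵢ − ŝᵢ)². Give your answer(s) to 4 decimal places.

SSR = 6.4070

Normal-equation sums: Σt·t = 214, Σt = 12, Σ1 = 6.
Right-hand side: Σt·s = 108, Σs = 2.
So XᵀX·[p, q]ᵀ = Xᵀs: [[214, 12]; [12, 6]]·[p, q]ᵀ = [108, 2]ᵀ.
det = 214·6 − 12² = 1140.
p = (108·6 − 12·2)/1140 = 52/95; q = (214·2 − 12·108)/1140 = -217/285.
Residuals: -14/285, 23/57, 244/285, -122/285, -563/285, 68/57; SSR = 1826/285.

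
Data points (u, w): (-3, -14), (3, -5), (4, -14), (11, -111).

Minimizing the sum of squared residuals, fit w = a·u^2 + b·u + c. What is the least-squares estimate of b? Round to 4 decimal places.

Normal-equation sums: Σu^2·u^2 = 15059, Σu^2·u = 1395, Σu^2 = 155, Σu·u = 155, Σu = 15, Σ1 = 4.
Moment sums: Σu^2·w = -13826, Σu·w = -1250, Σw = -144.
MᵀM·[a, b, c]ᵀ = Mᵀw becomes [[15059, 1395, 155]; [1395, 155, 15]; [155, 15, 4]]·[a, b, c]ᵀ = [-13826, -1250, -144]ᵀ.
Solving the 3×3 system (Gaussian elimination) gives a = -3379/3311, b = 577/473, c = -3406/3311.

b = 1.2199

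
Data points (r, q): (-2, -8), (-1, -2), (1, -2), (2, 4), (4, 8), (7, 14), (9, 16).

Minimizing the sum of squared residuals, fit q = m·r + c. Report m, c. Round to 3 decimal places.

m = 2.147, c = -1.850

Entries of XᵀX: Σr·r = 156, Σr = 20, Σ1 = 7.
Right-hand side: Σr·q = 298, Σq = 30.
Eliminating c: 7·(row 1) − 20·(row 2) gives 692·m = 7·298 − 20·30 = 1486, so m = 743/346.
Then c = (30 − 20·(743/346))/7 = -320/173.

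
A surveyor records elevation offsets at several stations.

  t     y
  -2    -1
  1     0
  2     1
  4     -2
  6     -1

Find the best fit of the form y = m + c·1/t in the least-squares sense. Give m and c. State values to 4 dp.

Sums needed: Σ1 = 5, Σ1/t = 17/12, Σ1/t·1/t = 229/144.
For Mᵀy: Σy = -3, Σ1/t·y = 1/3.
Normal equations: [[5, 17/12]; [17/12, 229/144]]·[m, c]ᵀ = [-3, 1/3]ᵀ.
Determinant 5·(229/144) − (17/12)² = 107/18.
m = ((-3)·(229/144) − (17/12)·(1/3))/(107/18) = -755/856; c = (5·(1/3) − (17/12)·(-3))/(107/18) = 213/214.

m = -0.8820, c = 0.9953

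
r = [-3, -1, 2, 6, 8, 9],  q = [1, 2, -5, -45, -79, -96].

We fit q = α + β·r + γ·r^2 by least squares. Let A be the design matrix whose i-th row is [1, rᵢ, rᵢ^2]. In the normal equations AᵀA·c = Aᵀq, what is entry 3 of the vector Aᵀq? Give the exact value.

-14461

Entry 3 ↔ basis r^2, so (Aᵀq)_{3} = Σᵢ (r^2)·qᵢ = (9)·(1) + (1)·(2) + (4)·(-5) + (36)·(-45) + (64)·(-79) + (81)·(-96) = -14461.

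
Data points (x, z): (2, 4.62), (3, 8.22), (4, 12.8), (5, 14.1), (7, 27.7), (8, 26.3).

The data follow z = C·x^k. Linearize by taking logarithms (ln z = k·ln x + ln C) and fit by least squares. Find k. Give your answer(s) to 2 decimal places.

k = 1.30

Linearized form: ln z = k·ln x + ln C. From the 6 transformed points,
Σln x = 8.8128, Σ(ln x)² = 14.3101, Σln z = 15.4236, Σln x·ln z = 24.4303.
Normal system: [[14.3101, 8.8128]; [8.8128, 6]]·[k, ln C]ᵀ = [24.4303, 15.4236]ᵀ.
Slope k = (n·Σln x·ln z − Σln x·Σln z)/(n·Σ(ln x)² − (Σln x)²) = (6·24.4303 − 8.8128·15.4236)/8.1947 = 1.30039; ln C = (Σln z − k·Σln x)/n = 0.66058.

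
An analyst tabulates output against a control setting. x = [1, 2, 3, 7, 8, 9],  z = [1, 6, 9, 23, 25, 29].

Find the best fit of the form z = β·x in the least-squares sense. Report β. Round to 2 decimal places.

Forming AᵀA = [[208]] and Aᵀz = [662]ᵀ gives AᵀA·[β]ᵀ = Aᵀz.
β = 662/208 = 3.18269.

β = 3.18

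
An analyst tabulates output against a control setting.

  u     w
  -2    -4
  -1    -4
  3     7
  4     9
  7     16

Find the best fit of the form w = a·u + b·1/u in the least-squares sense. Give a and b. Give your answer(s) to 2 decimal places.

a = 2.21, b = 1.25

Setting ∂/∂a … = 0 gives: 79·a + 5·b = 181;  5·a + (10189/7056)·b = 1081/84.
Determinant 79·(10189/7056) − 5² = 628531/7056.
a = (181·(10189/7056) − 5·(1081/84))/(628531/7056) = 1390189/628531; b = (79·(1081/84) − 5·181)/(628531/7056) = 787836/628531.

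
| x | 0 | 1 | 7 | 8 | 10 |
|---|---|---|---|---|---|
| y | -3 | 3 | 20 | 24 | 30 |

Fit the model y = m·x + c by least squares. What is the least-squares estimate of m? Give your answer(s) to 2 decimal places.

Entries of MᵀM: Σx·x = 214, Σx = 26, Σ1 = 5.
Right-hand side: Σx·y = 635, Σy = 74.
MᵀM·[m, c]ᵀ = Mᵀy becomes [[214, 26]; [26, 5]]·[m, c]ᵀ = [635, 74]ᵀ.
Eliminating c: 5·(row 1) − 26·(row 2) gives 394·m = 5·635 − 26·74 = 1251, so m = 1251/394.
Then c = (74 − 26·(1251/394))/5 = -337/197.

m = 3.18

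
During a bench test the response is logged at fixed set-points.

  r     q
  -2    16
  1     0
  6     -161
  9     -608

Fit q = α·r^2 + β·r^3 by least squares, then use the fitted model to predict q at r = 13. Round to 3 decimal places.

The normal system MᵀM·[α, β]ᵀ = Mᵀq is [[7874, 66794]; [66794, 578162]]·[α, β]ᵀ = [-54980, -478136]ᵀ.
Δ = 7874·578162 − 66794² = 91009152.
α = ((-54980)·578162 − 66794·(-478136))/91009152 = 478427/291696; β = (7874·(-478136) − 66794·(-54980))/91009152 = -3854531/3792048.
At r = 13: q̂ = (478427/291696)·(169) + (-3854531/3792048)·(2197) = -23773399/12154.

q̂ = -1956.014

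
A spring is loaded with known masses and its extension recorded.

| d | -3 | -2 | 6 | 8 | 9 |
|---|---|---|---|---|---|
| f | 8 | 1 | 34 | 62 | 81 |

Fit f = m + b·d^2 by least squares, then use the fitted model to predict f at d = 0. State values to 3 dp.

f̂ = -2.367

Sums needed: Σ1 = 5, Σd^2 = 194, Σd^2·d^2 = 12050.
Right-hand side: Σf = 186, Σd^2·f = 11829.
det = 5·12050 − 194² = 22614.
m = (186·12050 − 194·11829)/22614 = -8921/3769; b = (5·11829 − 194·186)/22614 = 7687/7538.
At d = 0: f̂ = (-8921/3769)·(1) + (7687/7538)·(0) = -8921/3769.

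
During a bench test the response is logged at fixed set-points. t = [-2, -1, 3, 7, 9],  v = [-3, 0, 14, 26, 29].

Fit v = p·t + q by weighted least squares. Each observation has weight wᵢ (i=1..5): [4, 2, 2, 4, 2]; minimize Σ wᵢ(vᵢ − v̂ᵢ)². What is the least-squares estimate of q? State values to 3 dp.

q = 3.490

With design matrix M, MᵀWM = [[394, 42]; [42, 14]] and MᵀWv = [1358, 178]ᵀ.
det = 394·14 − 42² = 3752.
p = (1358·14 − 42·178)/3752 = 206/67; q = (394·178 − 42·1358)/3752 = 1637/469.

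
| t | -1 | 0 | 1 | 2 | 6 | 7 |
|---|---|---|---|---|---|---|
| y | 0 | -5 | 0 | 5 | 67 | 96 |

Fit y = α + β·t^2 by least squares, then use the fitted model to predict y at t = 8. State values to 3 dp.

The normal equations are: 6·α + 91·β = 163;  91·α + 3715·β = 7136.
Determinant 6·3715 − 91² = 14009.
α = (163·3715 − 91·7136)/14009 = -43831/14009; β = (6·7136 − 91·163)/14009 = 27983/14009.
At t = 8: ŷ = (-43831/14009)·(1) + (27983/14009)·(64) = 1747081/14009.

ŷ = 124.711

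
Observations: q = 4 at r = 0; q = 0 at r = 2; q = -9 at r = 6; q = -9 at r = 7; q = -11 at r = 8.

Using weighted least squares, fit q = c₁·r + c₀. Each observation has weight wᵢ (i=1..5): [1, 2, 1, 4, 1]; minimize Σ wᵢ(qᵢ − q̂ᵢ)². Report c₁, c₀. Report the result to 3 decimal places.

c₁ = -1.861, c₀ = 3.735

Forming AᵀWA = [[304, 46]; [46, 9]] and AᵀWq = [-394, -52]ᵀ gives AᵀWA·[c₁, c₀]ᵀ = AᵀWq.
Δ = 304·9 − 46² = 620.
c₁ = ((-394)·9 − 46·(-52))/620 = -577/310; c₀ = (304·(-52) − 46·(-394))/620 = 579/155.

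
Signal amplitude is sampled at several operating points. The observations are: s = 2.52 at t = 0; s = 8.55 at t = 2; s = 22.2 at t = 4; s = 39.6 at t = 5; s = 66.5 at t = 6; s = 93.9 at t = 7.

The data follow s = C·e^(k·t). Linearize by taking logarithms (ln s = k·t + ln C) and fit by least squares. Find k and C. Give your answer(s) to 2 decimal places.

Linearized form: ln s = k·t + ln C. From the 6 transformed points,
Σt = 24.0000, Σ(t)² = 130.0000, Σln s = 18.5885, Σt·ln s = 92.0652.
Equations: 130.0000·k + 24.0000·ln C = 92.0652;  24.0000·k + 6·ln C = 18.5885.
Δ = 130.0000·6 − (24.0000)² = 204.0000; k = (92.0652·6 − 24.0000·18.5885)/204.0000 = 0.52091, ln C = (130.0000·18.5885 − 24.0000·92.0652)/204.0000 = 1.01444, so C = exp(1.01444) = 2.75782.

k = 0.52, C = 2.76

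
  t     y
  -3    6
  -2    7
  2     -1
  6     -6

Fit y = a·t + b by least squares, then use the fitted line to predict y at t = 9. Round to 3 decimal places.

AᵀA·[a, b]ᵀ = Aᵀy reads: 53·a + 3·b = -70;  3·a + 4·b = 6.
det = 53·4 − 3² = 203.
a = ((-70)·4 − 3·6)/203 = -298/203; b = (53·6 − 3·(-70))/203 = 528/203.
At t = 9: ŷ = (-298/203)·(9) + (528/203)·(1) = -2154/203.

ŷ = -10.611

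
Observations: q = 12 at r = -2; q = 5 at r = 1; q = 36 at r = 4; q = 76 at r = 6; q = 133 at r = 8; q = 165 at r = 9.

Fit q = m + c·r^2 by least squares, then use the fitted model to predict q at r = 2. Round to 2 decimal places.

Forming MᵀM = [[6, 202]; [202, 12226]] and Mᵀq = [427, 25242]ᵀ gives MᵀM·[m, c]ᵀ = Mᵀq.
det = 6·12226 − 202² = 32552.
m = (427·12226 − 202·25242)/32552 = 60809/16276; c = (6·25242 − 202·427)/32552 = 32599/16276.
At r = 2: q̂ = (60809/16276)·(1) + (32599/16276)·(4) = 191205/16276.

q̂ = 11.75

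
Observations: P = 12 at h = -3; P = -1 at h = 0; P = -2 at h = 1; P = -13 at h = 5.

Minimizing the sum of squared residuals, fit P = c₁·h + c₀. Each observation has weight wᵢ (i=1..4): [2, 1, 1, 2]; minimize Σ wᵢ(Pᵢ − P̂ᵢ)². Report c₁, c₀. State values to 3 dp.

c₁ = -3.082, c₀ = 1.735

Entries of AᵀWA: Σwᵢ·h·h = 69, Σwᵢ·h = 5, Σwᵢ·1 = 6.
Moment sums: Σwᵢ·h·P = -204, Σwᵢ·P = -5.
Eliminating c₀: 6·(row 1) − 5·(row 2) gives 389·c₁ = 6·(-204) − 5·(-5) = -1199, so c₁ = -1199/389.
Then c₀ = ((-5) − 5·(-1199/389))/6 = 675/389.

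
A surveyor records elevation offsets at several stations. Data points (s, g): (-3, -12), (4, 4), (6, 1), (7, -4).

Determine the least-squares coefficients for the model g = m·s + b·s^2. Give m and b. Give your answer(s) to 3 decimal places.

With design matrix A, AᵀA = [[110, 596]; [596, 4034]] and Aᵀg = [30, -204]ᵀ.
Determinant 110·4034 − 596² = 88524.
m = (30·4034 − 596·(-204))/88524 = 6739/2459; b = (110·(-204) − 596·30)/88524 = -1120/2459.

m = 2.741, b = -0.455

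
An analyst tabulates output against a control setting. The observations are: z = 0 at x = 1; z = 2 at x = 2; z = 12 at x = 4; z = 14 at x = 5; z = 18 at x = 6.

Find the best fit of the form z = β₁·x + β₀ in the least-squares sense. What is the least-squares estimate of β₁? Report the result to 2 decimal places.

β₁ = 3.74

The normal system MᵀM·[β₁, β₀]ᵀ = Mᵀz is [[82, 18]; [18, 5]]·[β₁, β₀]ᵀ = [230, 46]ᵀ.
Determinant 82·5 − 18² = 86.
β₁ = (230·5 − 18·46)/86 = 161/43; β₀ = (82·46 − 18·230)/86 = -184/43.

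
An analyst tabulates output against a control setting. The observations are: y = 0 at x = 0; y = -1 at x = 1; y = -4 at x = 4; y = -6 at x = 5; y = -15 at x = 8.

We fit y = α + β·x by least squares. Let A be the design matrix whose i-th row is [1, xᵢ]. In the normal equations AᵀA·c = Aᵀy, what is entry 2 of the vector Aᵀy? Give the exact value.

-167

Entry 2 ↔ basis x, so (Aᵀy)_{2} = Σᵢ (x)·yᵢ = (0)·(0) + (1)·(-1) + (4)·(-4) + (5)·(-6) + (8)·(-15) = -167.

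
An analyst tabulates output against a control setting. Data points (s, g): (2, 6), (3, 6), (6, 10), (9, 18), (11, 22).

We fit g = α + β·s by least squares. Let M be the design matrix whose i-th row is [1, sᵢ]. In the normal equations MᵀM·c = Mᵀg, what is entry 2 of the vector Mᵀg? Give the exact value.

Entry 2 ↔ basis s, so (Mᵀg)_{2} = Σᵢ (s)·gᵢ = (2)·(6) + (3)·(6) + (6)·(10) + (9)·(18) + (11)·(22) = 494.

494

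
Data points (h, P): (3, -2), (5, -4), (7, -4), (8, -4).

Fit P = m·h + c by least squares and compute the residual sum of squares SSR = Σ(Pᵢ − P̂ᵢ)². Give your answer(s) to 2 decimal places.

SSR = 0.95

Compute the Gram sums: Σh·h = 147, Σh = 23, Σ1 = 4.
Right-hand side: Σh·P = -86, ΣP = -14.
XᵀX·[m, c]ᵀ = XᵀP becomes [[147, 23]; [23, 4]]·[m, c]ᵀ = [-86, -14]ᵀ.
Eliminating c: 4·(row 1) − 23·(row 2) gives 59·m = 4·(-86) − 23·(-14) = -22, so m = -22/59.
Then c = ((-14) − 23·(-22/59))/4 = -80/59.
Residuals: 28/59, -46/59, -2/59, 20/59; SSR = 56/59.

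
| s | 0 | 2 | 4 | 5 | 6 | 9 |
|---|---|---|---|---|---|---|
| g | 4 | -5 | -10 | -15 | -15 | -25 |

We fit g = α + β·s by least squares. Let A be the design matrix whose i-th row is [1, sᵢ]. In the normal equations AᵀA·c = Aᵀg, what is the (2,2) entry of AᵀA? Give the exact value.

Row 2 ↔ basis s, column 2 ↔ basis s, so (AᵀA)_{2,2} = Σᵢ (s)·(s) = (0)·(0) + (2)·(2) + (4)·(4) + (5)·(5) + (6)·(6) + (9)·(9) = 162.

162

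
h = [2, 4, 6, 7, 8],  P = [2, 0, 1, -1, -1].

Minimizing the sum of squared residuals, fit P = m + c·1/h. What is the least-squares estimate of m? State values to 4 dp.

Setting ∂/∂m … = 0 gives: 5·m + (199/168)·c = 1;  (199/168)·m + (10621/28224)·c = 151/168.
Eliminating c: (10621/28224)·(row 1) − (199/168)·(row 2) gives (211/441)·m = (10621/28224)·1 − (199/168)·(151/168) = -1619/2352, so m = -4857/3376.
Then c = ((151/168) − (199/168)·(-4857/3376))/(10621/28224) = 2919/422.

m = -1.4387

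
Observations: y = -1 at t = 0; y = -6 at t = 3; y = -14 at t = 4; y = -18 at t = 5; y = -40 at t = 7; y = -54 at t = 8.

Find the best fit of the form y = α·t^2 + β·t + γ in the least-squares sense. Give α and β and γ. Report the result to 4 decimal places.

Normal-equation sums: Σt^2·t^2 = 7459, Σt^2·t = 1071, Σt^2 = 163, Σt·t = 163, Σt = 27, Σ1 = 6.
And Σt^2·y = -6144, Σt·y = -876, Σy = -133.
Normal equations: [[7459, 1071, 163]; [1071, 163, 27]; [163, 27, 6]]·[α, β, γ]ᵀ = [-6144, -876, -133]ᵀ.
Solving the 3×3 system (Gaussian elimination) gives α = -1706/1781, β = 1965/1781, γ = -1975/1781.

α = -0.9579, β = 1.1033, γ = -1.1089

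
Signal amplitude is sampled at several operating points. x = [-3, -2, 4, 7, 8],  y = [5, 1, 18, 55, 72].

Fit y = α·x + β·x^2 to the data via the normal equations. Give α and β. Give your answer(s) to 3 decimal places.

Setting ∂/∂α … = 0 gives: 142·α + 884·β = 1016;  884·α + 6850·β = 7640.
(Σx·x = 142, Σx·x^2 = 884, Σx^2·x^2 = 6850, Σx·y = 1016, Σx^2·y = 7640.)
Determinant 142·6850 − 884² = 191244.
α = (1016·6850 − 884·7640)/191244 = 51460/47811; β = (142·7640 − 884·1016)/191244 = 46684/47811.

α = 1.076, β = 0.976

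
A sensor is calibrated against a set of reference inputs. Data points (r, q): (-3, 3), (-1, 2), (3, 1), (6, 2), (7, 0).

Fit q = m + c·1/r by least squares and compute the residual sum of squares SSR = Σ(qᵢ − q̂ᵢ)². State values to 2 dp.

SSR = 3.92

The normal system AᵀA·[m, c]ᵀ = Aᵀq is [[5, -29/42]; [-29/42, 249/196]]·[m, c]ᵀ = [8, -7/3]ᵀ.
Δ = 5·(249/196) − (-29/42)² = 2591/441.
m = (8·(249/196) − (-29/42)·(-7/3))/(2591/441) = 7543/5182; c = (5·(-7/3) − (-29/42)·8)/(2591/441) = -2709/2591.
Residuals: 6197/5182, -2597/5182, -555/5182, 1862/2591, -6769/5182; SSR = 10145/2591.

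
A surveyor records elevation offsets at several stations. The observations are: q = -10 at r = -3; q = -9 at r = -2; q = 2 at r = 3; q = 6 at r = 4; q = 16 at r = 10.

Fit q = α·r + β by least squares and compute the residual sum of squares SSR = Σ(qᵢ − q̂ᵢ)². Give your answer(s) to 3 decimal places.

SSR = 4.271

Sums needed: Σr·r = 138, Σr = 12, Σ1 = 5.
Moment sums: Σr·q = 238, Σq = 5.
det = 138·5 − 12² = 546.
α = (238·5 − 12·5)/546 = 565/273; β = (138·5 − 12·238)/546 = -361/91.
Residuals: 16/91, -244/273, -22/91, 461/273, -199/273; SSR = 1166/273.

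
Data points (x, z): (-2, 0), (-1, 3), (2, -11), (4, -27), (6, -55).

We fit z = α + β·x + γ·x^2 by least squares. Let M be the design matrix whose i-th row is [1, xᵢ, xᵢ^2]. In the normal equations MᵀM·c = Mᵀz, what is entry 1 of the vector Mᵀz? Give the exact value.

-90

Entry 1 ↔ basis 1, so (Mᵀz)_{1} = Σᵢ zᵢ = (1)·(0) + (1)·(3) + (1)·(-11) + (1)·(-27) + (1)·(-55) = -90.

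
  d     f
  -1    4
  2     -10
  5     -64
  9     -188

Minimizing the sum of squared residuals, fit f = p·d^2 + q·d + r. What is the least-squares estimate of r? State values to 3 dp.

The normal equations are: 7203·p + 861·q + 111·r = -16864;  861·p + 111·q + 15·r = -2036;  111·p + 15·q + 4·r = -258.
(Σd^2·d^2 = 7203, Σd^2·d = 861, Σd^2 = 111, Σd·d = 111, Σd = 15, Σ1 = 4, Σd^2·f = -16864, Σd·f = -2036, Σf = -258.)
Solving the 3×3 system (Gaussian elimination) gives p = -1039/517, q = -4949/1551, r = 152/47.

r = 3.234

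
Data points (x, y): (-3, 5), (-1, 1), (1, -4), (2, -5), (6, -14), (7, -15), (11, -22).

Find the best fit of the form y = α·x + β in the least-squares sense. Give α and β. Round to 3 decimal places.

From the data, Σx·x = 221, Σx = 23, Σ1 = 7.
Moment sums: Σx·y = -461, Σy = -54.
Normal equations: [[221, 23]; [23, 7]]·[α, β]ᵀ = [-461, -54]ᵀ.
det = 221·7 − 23² = 1018.
α = ((-461)·7 − 23·(-54))/1018 = -1985/1018; β = (221·(-54) − 23·(-461))/1018 = -1331/1018.

α = -1.950, β = -1.307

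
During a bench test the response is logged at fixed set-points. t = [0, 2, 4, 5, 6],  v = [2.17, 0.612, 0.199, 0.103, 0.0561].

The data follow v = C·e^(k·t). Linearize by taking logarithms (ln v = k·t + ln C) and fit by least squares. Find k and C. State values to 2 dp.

k = -0.61, C = 2.14

With ln vᵢ as the transformed response and tᵢ as the regressor:
AᵀA = [[81.0000, 17.0000]; [17.0000, 5]], rhs = [-36.0887, -6.4844]ᵀ  (here Σt = 17.0000, Σ(t)² = 81.0000, Σln v = -6.4844, Σt·ln v = -36.0887).
Δ = 81.0000·5 − (17.0000)² = 116.0000; k = (-36.0887·5 − 17.0000·-6.4844)/116.0000 = -0.60525, ln C = (81.0000·-6.4844 − 17.0000·-36.0887)/116.0000 = 0.76097, so C = exp(0.76097) = 2.14034.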